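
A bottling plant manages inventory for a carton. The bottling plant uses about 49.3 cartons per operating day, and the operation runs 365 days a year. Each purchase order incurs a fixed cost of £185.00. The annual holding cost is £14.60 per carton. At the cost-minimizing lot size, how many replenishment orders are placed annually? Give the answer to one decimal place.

N ≈ 26.6 orders per year

Annual demand D = 49.3 × 365 = 17,994.5.
Q* = √(2DS/H) = √(2 × 17,994.5 × 185 / 14.6) ≈ 675.30.
Orders per year = D / Q* = 17,994.5 / 675.30 ≈ 26.647.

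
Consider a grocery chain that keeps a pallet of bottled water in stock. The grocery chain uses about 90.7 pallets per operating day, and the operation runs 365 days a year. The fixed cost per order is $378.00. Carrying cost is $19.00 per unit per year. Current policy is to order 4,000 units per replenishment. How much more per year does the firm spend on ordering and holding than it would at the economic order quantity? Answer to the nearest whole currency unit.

Annual demand D = 90.7 × 365 = 33,105.5.
EOQ = √(2DS/H) = √(2 × 33,105.5 × 378 / 19) ≈ 1147.72.
Cost at Q* = (D/Q*)S + (Q*/2)H = √(2DSH) ≈ $21,806.59.
Cost at Q = 4,000: (33,105.5/4,000)×378 + (4,000/2)×19 = $3,128.47 + $38,000.00 = $41,128.47.
Excess = $41,128.47 − $21,806.59 = $19,321.88.

Extra cost ≈ $19,322 per year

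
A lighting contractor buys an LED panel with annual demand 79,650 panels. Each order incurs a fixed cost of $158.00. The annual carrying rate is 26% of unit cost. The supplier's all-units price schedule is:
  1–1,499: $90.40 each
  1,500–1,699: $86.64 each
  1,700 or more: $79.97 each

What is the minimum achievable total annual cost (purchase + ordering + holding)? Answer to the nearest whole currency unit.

Holding cost per unit per year at price C is H = 0.26·C.
Evaluate total cost at each tier's feasible EOQ or, if the EOQ is below the tier, at the tier's minimum quantity.
EOQ at $90.40 = 1034.8 (feasible in tier 1): TC = 79,650×$90.40 + (79,650/1034.8)×158 + (1034.8/2)×0.26×$90.40 = $7,224,682.45.
EOQ at $86.64 = 1057.0 < 1500, so use break Q=1500: TC = 79,650×$86.64 + (79,650/1500.0)×158 + (1500.0/2)×0.26×$86.64 = $6,926,160.60.
EOQ at $79.97 = 1100.2 < 1700, so use break Q=1700: TC = 79,650×$79.97 + (79,650/1700.0)×158 + (1700.0/2)×0.26×$79.97 = $6,394,686.63.
Lowest total cost among the candidates is at Q = 1700.0.

TC* ≈ $6,394,687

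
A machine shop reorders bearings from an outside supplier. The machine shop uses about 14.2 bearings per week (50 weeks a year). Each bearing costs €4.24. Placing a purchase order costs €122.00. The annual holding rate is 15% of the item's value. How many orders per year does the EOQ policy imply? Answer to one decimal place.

Annual demand D = 14.2 × 50 = 710.
Holding cost H = 0.15 × €4.24 = €0.6360 per unit per year.
EOQ = √(2DS/H) = √(2 × 710 × 122 / 0.636) ≈ 521.91.
Orders per year = D / Q* = 710 / 521.91 ≈ 1.360.

N ≈ 1.4 orders per year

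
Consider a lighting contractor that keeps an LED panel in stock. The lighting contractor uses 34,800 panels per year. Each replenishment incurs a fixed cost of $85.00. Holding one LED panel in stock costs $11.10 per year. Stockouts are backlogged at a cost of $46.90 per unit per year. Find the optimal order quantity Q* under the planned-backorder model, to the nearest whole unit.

With planned backorders, Q* = √(2DS/H) · √((H+B)/B).
√(2DS/H) = √(2 × 34,800 × 85 / 11.1) = 730.050.
√((H+B)/B) = √((11.1+46.9)/46.9) = 1.1121.
Q* ≈ 811.858.

Q* ≈ 812 panels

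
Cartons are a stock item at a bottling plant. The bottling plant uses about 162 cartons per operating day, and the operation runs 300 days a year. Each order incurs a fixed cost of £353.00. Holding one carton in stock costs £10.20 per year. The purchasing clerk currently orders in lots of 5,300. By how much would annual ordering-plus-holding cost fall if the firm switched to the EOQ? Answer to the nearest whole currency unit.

Annual demand D = 162 × 300 = 48,600.
EOQ = √(2DS/H) = √(2 × 48,600 × 353 / 10.2) ≈ 1834.09.
Cost at Q* = (D/Q*)S + (Q*/2)H = √(2DSH) ≈ £18,707.71.
Cost at Q = 5,300: (48,600/5,300)×353 + (5,300/2)×10.2 = £3,236.94 + £27,030.00 = £30,266.94.
Excess = £30,266.94 − £18,707.71 = £11,559.24.

Extra cost ≈ £11,559 per year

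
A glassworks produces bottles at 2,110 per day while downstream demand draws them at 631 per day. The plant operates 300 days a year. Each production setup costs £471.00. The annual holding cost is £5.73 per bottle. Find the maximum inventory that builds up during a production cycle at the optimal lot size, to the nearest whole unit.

Annual demand D = 631 × 300 = 189,300.
Production build-up factor (1 − d/p) = 1 − 631/2,110 = 0.7009.
Q* = √(2DS / (H(1 − d/p))) = √(2 × 189,300 × 471 / (5.73 × 0.7009)).
= √(178,320,600 / 4.0164) ≈ 6663.165.
Maximum inventory = Q*(1 − d/p) = 6663.165 × 0.7009 ≈ 4670.532.

I_max ≈ 4,671 bottles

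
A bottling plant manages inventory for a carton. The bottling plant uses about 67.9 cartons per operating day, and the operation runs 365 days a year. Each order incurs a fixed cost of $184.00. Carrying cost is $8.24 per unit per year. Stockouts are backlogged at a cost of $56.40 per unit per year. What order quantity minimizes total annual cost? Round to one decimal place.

Q* ≈ 1,126.3 cartons

Annual demand D = 67.9 × 365 = 24,783.5.
With planned backorders, Q* = √(2DS/H) · √((H+B)/B).
√(2DS/H) = √(2 × 24,783.5 × 184 / 8.24) = 1052.063.
√((H+B)/B) = √((8.24+56.4)/56.4) = 1.0706.
Q* ≈ 1126.297.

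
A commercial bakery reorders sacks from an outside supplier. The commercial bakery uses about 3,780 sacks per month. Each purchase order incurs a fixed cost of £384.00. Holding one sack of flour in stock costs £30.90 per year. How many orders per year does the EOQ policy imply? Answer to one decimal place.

N ≈ 42.7 orders per year

Annual demand D = 3,780 × 12 = 45,360.
EOQ = √(2DS/H) = √(2 × 45,360 × 384 / 30.9) ≈ 1061.79.
Orders per year = D / Q* = 45,360 / 1061.79 ≈ 42.720.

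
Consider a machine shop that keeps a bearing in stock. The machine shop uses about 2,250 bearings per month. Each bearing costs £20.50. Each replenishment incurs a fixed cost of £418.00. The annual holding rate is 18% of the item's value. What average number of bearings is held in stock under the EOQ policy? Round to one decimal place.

Annual demand D = 2,250 × 12 = 27,000.
Holding cost H = 0.18 × £20.50 = £3.6900 per unit per year.
EOQ = √(2DS/H) = √(2 × 27,000 × 418 / 3.69) ≈ 2473.27.
Average inventory = Q*/2 ≈ 2473.27 / 2 = 1236.636.

Average inventory ≈ 1,236.6 bearings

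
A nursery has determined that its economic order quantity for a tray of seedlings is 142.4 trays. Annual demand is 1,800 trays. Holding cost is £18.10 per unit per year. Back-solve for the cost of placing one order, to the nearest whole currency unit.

Squaring Q* = √(2DS/H) gives Q*² = 2DS/H.
From Q* = √(2DS/H): S = Q*²H / (2D) = 142.4² × 18.1 / (2 × 1,800) = 101.9521.

S ≈ £102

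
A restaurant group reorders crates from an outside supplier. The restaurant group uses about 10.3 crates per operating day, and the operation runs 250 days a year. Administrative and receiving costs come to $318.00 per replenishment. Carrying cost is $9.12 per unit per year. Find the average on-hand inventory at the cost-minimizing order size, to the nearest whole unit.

Annual demand D = 10.3 × 250 = 2,575.
Q* = √(2DS/H) = √(2 × 2,575 × 318 / 9.12) ≈ 423.76.
Average inventory = Q*/2 ≈ 423.76 / 2 = 211.880.

Average inventory ≈ 212 crates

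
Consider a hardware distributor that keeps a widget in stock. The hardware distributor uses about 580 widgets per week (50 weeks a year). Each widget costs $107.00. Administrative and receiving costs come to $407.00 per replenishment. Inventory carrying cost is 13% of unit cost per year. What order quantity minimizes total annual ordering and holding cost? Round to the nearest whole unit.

Annual demand D = 580 × 50 = 29,000.
Holding cost H = 0.13 × $107.00 = $13.9100 per unit per year.
EOQ = √(2DS / H) = √(2 × 29,000 × 407 / 13.91).
= √(23,606,000 / 13.91) = √1,697,052.4802 ≈ 1302.710.

Q* ≈ 1,303 widgets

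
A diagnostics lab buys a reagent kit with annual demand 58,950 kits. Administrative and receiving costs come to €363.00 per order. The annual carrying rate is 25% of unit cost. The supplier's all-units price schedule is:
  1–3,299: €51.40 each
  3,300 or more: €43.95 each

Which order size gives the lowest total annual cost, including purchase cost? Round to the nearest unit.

Holding cost per unit per year at price C is H = 0.25·C.
For each price level, check whether its EOQ is feasible; otherwise the best quantity at that price is the breakpoint.
EOQ at €51.40 = 1825.0 (feasible in tier 1): TC = 58,950×€51.40 + (58,950/1825.0)×363 + (1825.0/2)×0.25×€51.40 = €3,053,481.02.
EOQ at €43.95 = 1973.6 < 3300, so use break Q=3300: TC = 58,950×€43.95 + (58,950/3300.0)×363 + (3300.0/2)×0.25×€43.95 = €2,615,466.38.
Lowest total cost is €2,615,466.38 at Q = 3300.0.

Q* ≈ 3,300 kits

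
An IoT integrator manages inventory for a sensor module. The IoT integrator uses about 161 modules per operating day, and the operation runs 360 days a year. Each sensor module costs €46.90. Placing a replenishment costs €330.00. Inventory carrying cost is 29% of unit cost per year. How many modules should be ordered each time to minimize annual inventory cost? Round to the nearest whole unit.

Annual demand D = 161 × 360 = 57,960.
Holding cost H = 0.29 × €46.90 = €13.6010 per unit per year.
EOQ = √(2DS / H) = √(2 × 57,960 × 330 / 13.601).
= √(38,253,600 / 13.601) = √2,812,557.9002 ≈ 1677.068.

Q* ≈ 1,677 modules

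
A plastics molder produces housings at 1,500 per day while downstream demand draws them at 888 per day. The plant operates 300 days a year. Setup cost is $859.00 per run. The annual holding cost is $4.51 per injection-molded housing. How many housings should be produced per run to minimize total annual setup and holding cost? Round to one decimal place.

Annual demand D = 888 × 300 = 266,400.
Production build-up factor (1 − d/p) = 1 − 888/1,500 = 0.4080.
Q* = √(2DS / (H(1 − d/p))) = √(2 × 266,400 × 859 / (4.51 × 0.4080)).
= √(457,675,200 / 1.8401) ≈ 15771.040.

Q* ≈ 15,771.0 housings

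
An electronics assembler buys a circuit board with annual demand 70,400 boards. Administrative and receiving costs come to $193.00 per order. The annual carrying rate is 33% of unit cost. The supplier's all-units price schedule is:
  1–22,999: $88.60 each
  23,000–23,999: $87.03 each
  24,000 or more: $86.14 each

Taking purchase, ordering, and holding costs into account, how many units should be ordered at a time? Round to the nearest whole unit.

Q* ≈ 964 boards

Holding cost per unit per year at price C is H = 0.33·C.
Candidates are each tier's EOQ (if it falls in that tier) and each price-break quantity.
EOQ at $88.60 = 964.1 (feasible in tier 1): TC = 70,400×$88.60 + (70,400/964.1)×193 + (964.1/2)×0.33×$88.60 = $6,265,627.32.
EOQ at $87.03 = 972.7 < 23000, so use break Q=23000: TC = 70,400×$87.03 + (70,400/23000.0)×193 + (23000.0/2)×0.33×$87.03 = $6,457,781.60.
EOQ at $86.14 = 977.7 < 24000, so use break Q=24000: TC = 70,400×$86.14 + (70,400/24000.0)×193 + (24000.0/2)×0.33×$86.14 = $6,405,936.53.
Lowest total cost is $6,265,627.32 at Q = 964.1.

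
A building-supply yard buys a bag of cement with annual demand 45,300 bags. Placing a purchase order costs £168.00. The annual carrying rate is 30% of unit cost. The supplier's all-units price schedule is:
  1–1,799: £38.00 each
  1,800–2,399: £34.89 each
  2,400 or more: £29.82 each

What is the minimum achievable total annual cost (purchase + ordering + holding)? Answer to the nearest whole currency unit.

TC* ≈ £1,364,752

Holding cost per unit per year at price C is H = 0.30·C.
For each price level, check whether its EOQ is feasible; otherwise the best quantity at that price is the breakpoint.
EOQ at £38.00 = 1155.5 (feasible in tier 1): TC = 45,300×£38.00 + (45,300/1155.5)×168 + (1155.5/2)×0.30×£38.00 = £1,734,572.59.
EOQ at £34.89 = 1205.9 < 1800, so use break Q=1800: TC = 45,300×£34.89 + (45,300/1800.0)×168 + (1800.0/2)×0.30×£34.89 = £1,594,165.30.
EOQ at £29.82 = 1304.4 < 2400, so use break Q=2400: TC = 45,300×£29.82 + (45,300/2400.0)×168 + (2400.0/2)×0.30×£29.82 = £1,364,752.20.
Lowest total cost among the candidates is at Q = 2400.0.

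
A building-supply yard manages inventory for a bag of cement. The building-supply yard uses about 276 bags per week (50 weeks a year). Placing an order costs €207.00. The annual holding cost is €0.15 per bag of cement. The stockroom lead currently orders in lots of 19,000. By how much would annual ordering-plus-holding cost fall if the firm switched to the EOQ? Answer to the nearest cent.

Extra cost ≈ €649.62 per year

Annual demand D = 276 × 50 = 13,800.
EOQ = √(2DS/H) = √(2 × 13,800 × 207 / 0.15) ≈ 6171.55.
Cost at Q* = (D/Q*)S + (Q*/2)H = √(2DSH) ≈ €925.73.
Cost at Q = 19,000: (13,800/19,000)×207 + (19,000/2)×0.15 = €150.35 + €1,425.00 = €1,575.35.
Excess = €1,575.35 − €925.73 = €649.62.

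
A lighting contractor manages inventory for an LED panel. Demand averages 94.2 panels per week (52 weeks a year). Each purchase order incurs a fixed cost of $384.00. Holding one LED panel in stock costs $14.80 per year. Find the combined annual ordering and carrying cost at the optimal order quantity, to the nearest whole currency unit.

TC* ≈ $7,462

Annual demand D = 94.2 × 52 = 4,898.4.
EOQ = √(2DS/H) = √(2 × 4,898.4 × 384 / 14.8) ≈ 504.17.
At Q*, ordering cost (D/Q*)S equals holding cost (Q*/2)H, each = √(DSH/2).
Minimum total = √(2DSH) = √(2 × 4,898.4 × 384 × 14.8) ≈ 7461.714.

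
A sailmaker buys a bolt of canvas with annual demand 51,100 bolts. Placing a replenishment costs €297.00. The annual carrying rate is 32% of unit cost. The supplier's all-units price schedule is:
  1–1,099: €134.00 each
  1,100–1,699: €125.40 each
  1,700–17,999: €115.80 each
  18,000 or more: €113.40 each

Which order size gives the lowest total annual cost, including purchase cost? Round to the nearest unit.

Q* ≈ 1,700 bolts

Holding cost per unit per year at price C is H = 0.32·C.
For each price level, check whether its EOQ is feasible; otherwise the best quantity at that price is the breakpoint.
EOQ at €134.00 = 841.3 (feasible in tier 1): TC = 51,100×€134.00 + (51,100/841.3)×297 + (841.3/2)×0.32×€134.00 = €6,883,477.05.
EOQ at €125.40 = 869.7 < 1100, so use break Q=1100: TC = 51,100×€125.40 + (51,100/1100.0)×297 + (1100.0/2)×0.32×€125.40 = €6,443,807.40.
EOQ at €115.80 = 905.1 < 1700, so use break Q=1700: TC = 51,100×€115.80 + (51,100/1700.0)×297 + (1700.0/2)×0.32×€115.80 = €5,957,805.07.
EOQ at €113.40 = 914.6 < 18000, so use break Q=18000: TC = 51,100×€113.40 + (51,100/18000.0)×297 + (18000.0/2)×0.32×€113.40 = €6,122,175.15.
Lowest total cost is €5,957,805.07 at Q = 1700.0.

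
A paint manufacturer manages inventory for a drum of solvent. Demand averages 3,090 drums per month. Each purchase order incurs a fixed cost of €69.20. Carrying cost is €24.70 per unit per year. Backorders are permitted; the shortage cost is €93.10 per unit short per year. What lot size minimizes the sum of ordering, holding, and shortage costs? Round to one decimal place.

Annual demand D = 3,090 × 12 = 37,080.
With planned backorders, Q* = √(2DS/H) · √((H+B)/B).
√(2DS/H) = √(2 × 37,080 × 69.2 / 24.7) = 455.816.
√((H+B)/B) = √((24.7+93.1)/93.1) = 1.1249.
Q* ≈ 512.728.

Q* ≈ 512.7 drums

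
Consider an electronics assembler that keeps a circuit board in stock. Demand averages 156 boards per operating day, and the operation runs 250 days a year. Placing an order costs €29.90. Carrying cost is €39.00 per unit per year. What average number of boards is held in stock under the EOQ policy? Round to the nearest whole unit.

Average inventory ≈ 122 boards

Annual demand D = 156 × 250 = 39,000.
EOQ = √(2DS/H) = √(2 × 39,000 × 29.9 / 39) ≈ 244.54.
Average inventory = Q*/2 ≈ 244.54 / 2 = 122.270.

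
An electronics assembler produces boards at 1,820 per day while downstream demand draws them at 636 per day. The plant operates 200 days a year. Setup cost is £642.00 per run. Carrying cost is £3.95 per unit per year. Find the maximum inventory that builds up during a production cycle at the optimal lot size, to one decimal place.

I_max ≈ 5,186.4 boards

Annual demand D = 636 × 200 = 127,200.
Production build-up factor (1 − d/p) = 1 − 636/1,820 = 0.6505.
Q* = √(2DS / (H(1 − d/p))) = √(2 × 127,200 × 642 / (3.95 × 0.6505)).
= √(163,324,800 / 2.5697) ≈ 7972.368.
Maximum inventory = Q*(1 − d/p) = 7972.368 × 0.6505 ≈ 5186.420.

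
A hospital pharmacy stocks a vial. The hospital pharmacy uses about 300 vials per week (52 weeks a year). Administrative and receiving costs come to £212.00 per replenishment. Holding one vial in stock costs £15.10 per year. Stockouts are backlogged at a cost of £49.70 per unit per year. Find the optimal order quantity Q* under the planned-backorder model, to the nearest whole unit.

Q* ≈ 756 vials

Annual demand D = 300 × 52 = 15,600.
With planned backorders, Q* = √(2DS/H) · √((H+B)/B).
√(2DS/H) = √(2 × 15,600 × 212 / 15.1) = 661.846.
√((H+B)/B) = √((15.1+49.7)/49.7) = 1.1419.
Q* ≈ 755.729.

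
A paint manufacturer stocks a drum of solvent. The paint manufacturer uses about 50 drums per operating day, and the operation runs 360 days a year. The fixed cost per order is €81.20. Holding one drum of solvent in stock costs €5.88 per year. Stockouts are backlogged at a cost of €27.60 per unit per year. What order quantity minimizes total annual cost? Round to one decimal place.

Q* ≈ 776.6 drums

Annual demand D = 50 × 360 = 18,000.
With planned backorders, Q* = √(2DS/H) · √((H+B)/B).
√(2DS/H) = √(2 × 18,000 × 81.2 / 5.88) = 705.084.
√((H+B)/B) = √((5.88+27.6)/27.6) = 1.1014.
Q* ≈ 776.567.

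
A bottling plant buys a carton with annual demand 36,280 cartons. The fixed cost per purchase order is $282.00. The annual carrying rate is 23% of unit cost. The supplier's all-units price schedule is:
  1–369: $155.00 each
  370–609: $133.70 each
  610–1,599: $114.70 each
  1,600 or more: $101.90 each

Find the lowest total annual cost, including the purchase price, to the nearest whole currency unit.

Holding cost per unit per year at price C is H = 0.23·C.
For each price level, check whether its EOQ is feasible; otherwise the best quantity at that price is the breakpoint.
Tier 1 ($155.00): EOQ = 757.6 exceeds tier's upper bound 369, so this tier is dominated.
Tier 2 ($133.70): EOQ = 815.7 exceeds tier's upper bound 609, so this tier is dominated.
EOQ at $114.70 = 880.7 (feasible in tier 3): TC = 36,280×$114.70 + (36,280/880.7)×282 + (880.7/2)×0.23×$114.70 = $4,184,549.72.
EOQ at $101.90 = 934.4 < 1600, so use break Q=1600: TC = 36,280×$101.90 + (36,280/1600.0)×282 + (1600.0/2)×0.23×$101.90 = $3,722,075.95.
Lowest total cost among the candidates is at Q = 1600.0.

TC* ≈ $3,722,076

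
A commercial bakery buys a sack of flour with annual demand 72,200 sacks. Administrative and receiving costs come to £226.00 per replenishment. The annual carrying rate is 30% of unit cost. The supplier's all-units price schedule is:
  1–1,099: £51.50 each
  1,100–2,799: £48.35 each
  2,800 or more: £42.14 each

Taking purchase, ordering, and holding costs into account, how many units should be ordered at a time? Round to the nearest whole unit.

Holding cost per unit per year at price C is H = 0.30·C.
Candidates are each tier's EOQ (if it falls in that tier) and each price-break quantity.
Tier 1 (£51.50): EOQ = 1453.4 exceeds tier's upper bound 1099, so this tier is dominated.
EOQ at £48.35 = 1500.0 (feasible in tier 2): TC = 72,200×£48.35 + (72,200/1500.0)×226 + (1500.0/2)×0.30×£48.35 = £3,512,626.88.
EOQ at £42.14 = 1606.7 < 2800, so use break Q=2800: TC = 72,200×£42.14 + (72,200/2800.0)×226 + (2800.0/2)×0.30×£42.14 = £3,066,034.37.
Lowest total cost is £3,066,034.37 at Q = 2800.0.

Q* ≈ 2,800 sacks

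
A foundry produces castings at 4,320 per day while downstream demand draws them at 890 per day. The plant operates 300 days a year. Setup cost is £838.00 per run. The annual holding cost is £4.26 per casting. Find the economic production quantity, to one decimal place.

Q* ≈ 11,502.2 castings

Annual demand D = 890 × 300 = 267,000.
Production build-up factor (1 − d/p) = 1 − 890/4,320 = 0.7940.
Q* = √(2DS / (H(1 − d/p))) = √(2 × 267,000 × 838 / (4.26 × 0.7940)).
= √(447,492,000 / 3.3824) ≈ 11502.246.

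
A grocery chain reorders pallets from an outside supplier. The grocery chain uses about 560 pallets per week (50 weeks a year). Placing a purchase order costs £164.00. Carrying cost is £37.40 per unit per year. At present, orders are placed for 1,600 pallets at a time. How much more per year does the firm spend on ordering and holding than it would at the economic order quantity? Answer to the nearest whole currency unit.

Annual demand D = 560 × 50 = 28,000.
EOQ = √(2DS/H) = √(2 × 28,000 × 164 / 37.4) ≈ 495.54.
Cost at Q* = (D/Q*)S + (Q*/2)H = √(2DSH) ≈ £18,533.26.
Cost at Q = 1,600: (28,000/1,600)×164 + (1,600/2)×37.4 = £2,870.00 + £29,920.00 = £32,790.00.
Excess = £32,790.00 − £18,533.26 = £14,256.74.

Extra cost ≈ £14,257 per year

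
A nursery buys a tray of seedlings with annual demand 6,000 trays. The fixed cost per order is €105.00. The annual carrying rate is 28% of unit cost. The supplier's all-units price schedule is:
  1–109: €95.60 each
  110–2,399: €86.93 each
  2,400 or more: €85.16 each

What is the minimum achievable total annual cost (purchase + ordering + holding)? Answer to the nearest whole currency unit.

TC* ≈ €527,118

Holding cost per unit per year at price C is H = 0.28·C.
Evaluate total cost at each tier's feasible EOQ or, if the EOQ is below the tier, at the tier's minimum quantity.
Tier 1 (€95.60): EOQ = 217.0 exceeds tier's upper bound 109, so this tier is dominated.
EOQ at €86.93 = 227.5 (feasible in tier 2): TC = 6,000×€86.93 + (6,000/227.5)×105 + (227.5/2)×0.28×€86.93 = €527,117.95.
EOQ at €85.16 = 229.9 < 2400, so use break Q=2400: TC = 6,000×€85.16 + (6,000/2400.0)×105 + (2400.0/2)×0.28×€85.16 = €539,836.26.
Lowest total cost among the candidates is at Q = 227.5.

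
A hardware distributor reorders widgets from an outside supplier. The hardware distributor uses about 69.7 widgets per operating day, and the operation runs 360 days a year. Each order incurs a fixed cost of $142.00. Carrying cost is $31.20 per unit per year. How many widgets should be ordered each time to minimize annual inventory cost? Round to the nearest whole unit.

Annual demand D = 69.7 × 360 = 25,092.
EOQ = √(2DS / H) = √(2 × 25,092 × 142 / 31.2).
= √(7,126,128 / 31.2) = √228,401.5385 ≈ 477.914.

Q* ≈ 478 widgets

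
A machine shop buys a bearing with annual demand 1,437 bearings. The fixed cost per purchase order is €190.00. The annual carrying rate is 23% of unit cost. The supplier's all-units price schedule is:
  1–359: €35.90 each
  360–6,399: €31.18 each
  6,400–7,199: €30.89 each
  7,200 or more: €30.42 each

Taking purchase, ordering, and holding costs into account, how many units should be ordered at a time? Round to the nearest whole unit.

Holding cost per unit per year at price C is H = 0.23·C.
Evaluate total cost at each tier's feasible EOQ or, if the EOQ is below the tier, at the tier's minimum quantity.
EOQ at €35.90 = 257.2 (feasible in tier 1): TC = 1,437×€35.90 + (1,437/257.2)×190 + (257.2/2)×0.23×€35.90 = €53,711.70.
EOQ at €31.18 = 275.9 < 360, so use break Q=360: TC = 1,437×€31.18 + (1,437/360.0)×190 + (360.0/2)×0.23×€31.18 = €46,854.93.
EOQ at €30.89 = 277.2 < 6400, so use break Q=6400: TC = 1,437×€30.89 + (1,437/6400.0)×190 + (6400.0/2)×0.23×€30.89 = €67,166.63.
EOQ at €30.42 = 279.4 < 7200, so use break Q=7200: TC = 1,437×€30.42 + (1,437/7200.0)×190 + (7200.0/2)×0.23×€30.42 = €68,939.22.
Lowest total cost is €46,854.93 at Q = 360.0.

Q* ≈ 360 bearings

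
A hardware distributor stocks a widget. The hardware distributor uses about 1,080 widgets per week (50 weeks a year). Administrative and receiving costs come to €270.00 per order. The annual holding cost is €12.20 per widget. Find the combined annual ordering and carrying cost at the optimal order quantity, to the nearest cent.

Annual demand D = 1,080 × 50 = 54,000.
Q* = √(2DS/H) = √(2 × 54,000 × 270 / 12.2) ≈ 1546.02.
At the optimum the two cost components are equal, so total cost = 2·(Q*/2)H = Q*·H.
Minimum total = √(2DSH) = √(2 × 54,000 × 270 × 12.2) ≈ 18861.389.

TC* ≈ €18,861.39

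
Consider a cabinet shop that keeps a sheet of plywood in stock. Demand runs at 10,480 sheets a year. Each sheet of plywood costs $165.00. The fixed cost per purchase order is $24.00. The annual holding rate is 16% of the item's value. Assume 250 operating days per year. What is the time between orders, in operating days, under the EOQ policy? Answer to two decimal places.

T ≈ 3.29 days

Holding cost H = 0.16 × $165.00 = $26.4000 per unit per year.
EOQ = √(2DS/H) = √(2 × 10,480 × 24 / 26.4) ≈ 138.04.
Cycle time = Q*/D × 250 = 138.04 / 10,480 × 250 ≈ 3.293 days.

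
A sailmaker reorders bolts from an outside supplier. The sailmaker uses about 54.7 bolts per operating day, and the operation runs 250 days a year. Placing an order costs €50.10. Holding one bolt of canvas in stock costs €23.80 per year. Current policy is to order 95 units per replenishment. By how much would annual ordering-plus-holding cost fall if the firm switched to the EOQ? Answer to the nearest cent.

Extra cost ≈ €2,631.61 per year

Annual demand D = 54.7 × 250 = 13,675.
EOQ = √(2DS/H) = √(2 × 13,675 × 50.1 / 23.8) ≈ 239.94.
Cost at Q* = (D/Q*)S + (Q*/2)H = √(2DSH) ≈ €5,710.66.
Cost at Q = 95: (13,675/95)×50.1 + (95/2)×23.8 = €7,211.76 + €1,130.50 = €8,342.26.
Excess = €8,342.26 − €5,710.66 = €2,631.61.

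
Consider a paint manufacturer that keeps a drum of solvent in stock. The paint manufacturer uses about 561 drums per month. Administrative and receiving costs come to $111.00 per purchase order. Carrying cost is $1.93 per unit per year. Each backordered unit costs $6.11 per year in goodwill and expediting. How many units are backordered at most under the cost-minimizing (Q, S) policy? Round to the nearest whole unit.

S* ≈ 242 drums

Annual demand D = 561 × 12 = 6,732.
With planned backorders, Q* = √(2DS/H) · √((H+B)/B).
√(2DS/H) = √(2 × 6,732 × 111 / 1.93) = 879.974.
√((H+B)/B) = √((1.93+6.11)/6.11) = 1.1471.
Q* ≈ 1009.433.
S* = Q* · H/(H+B) = 1009.433 × 1.93/8.04 ≈ 242.314.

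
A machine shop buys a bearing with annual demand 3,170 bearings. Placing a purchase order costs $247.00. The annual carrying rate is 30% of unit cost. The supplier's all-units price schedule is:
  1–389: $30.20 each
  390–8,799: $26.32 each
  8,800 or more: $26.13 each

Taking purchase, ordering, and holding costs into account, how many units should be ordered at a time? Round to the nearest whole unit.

Holding cost per unit per year at price C is H = 0.30·C.
Evaluate total cost at each tier's feasible EOQ or, if the EOQ is below the tier, at the tier's minimum quantity.
Tier 1 ($30.20): EOQ = 415.7 exceeds tier's upper bound 389, so this tier is dominated.
EOQ at $26.32 = 445.3 (feasible in tier 2): TC = 3,170×$26.32 + (3,170/445.3)×247 + (445.3/2)×0.30×$26.32 = $86,950.79.
EOQ at $26.13 = 447.0 < 8800, so use break Q=8800: TC = 3,170×$26.13 + (3,170/8800.0)×247 + (8800.0/2)×0.30×$26.13 = $117,412.68.
Lowest total cost is $86,950.79 at Q = 445.3.

Q* ≈ 445 bearings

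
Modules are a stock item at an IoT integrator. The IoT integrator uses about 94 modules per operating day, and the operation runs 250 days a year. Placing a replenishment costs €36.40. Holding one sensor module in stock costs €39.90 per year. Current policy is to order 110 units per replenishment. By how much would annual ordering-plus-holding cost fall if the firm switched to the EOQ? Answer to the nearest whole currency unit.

Annual demand D = 94 × 250 = 23,500.
EOQ = √(2DS/H) = √(2 × 23,500 × 36.4 / 39.9) ≈ 207.07.
Cost at Q* = (D/Q*)S + (Q*/2)H = √(2DSH) ≈ €8,262.02.
Cost at Q = 110: (23,500/110)×36.4 + (110/2)×39.9 = €7,776.36 + €2,194.50 = €9,970.86.
Excess = €9,970.86 − €8,262.02 = €1,708.85.

Extra cost ≈ €1,709 per year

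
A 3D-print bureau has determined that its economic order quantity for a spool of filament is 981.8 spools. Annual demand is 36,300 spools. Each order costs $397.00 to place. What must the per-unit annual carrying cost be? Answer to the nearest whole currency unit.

H ≈ $30

Invert the EOQ relation Q*² = 2DS/H.
From Q* = √(2DS/H): H = 2DS / Q*² = 2 × 36,300 × 397 / 981.8² = 29.9007.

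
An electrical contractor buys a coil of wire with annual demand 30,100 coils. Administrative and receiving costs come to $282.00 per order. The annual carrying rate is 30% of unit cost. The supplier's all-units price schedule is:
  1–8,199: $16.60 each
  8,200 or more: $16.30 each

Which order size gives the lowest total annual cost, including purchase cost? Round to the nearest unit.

Holding cost per unit per year at price C is H = 0.30·C.
Candidates are each tier's EOQ (if it falls in that tier) and each price-break quantity.
EOQ at $16.60 = 1846.3 (feasible in tier 1): TC = 30,100×$16.60 + (30,100/1846.3)×282 + (1846.3/2)×0.30×$16.60 = $508,854.70.
EOQ at $16.30 = 1863.2 < 8200, so use break Q=8200: TC = 30,100×$16.30 + (30,100/8200.0)×282 + (8200.0/2)×0.30×$16.30 = $511,714.15.
Lowest total cost is $508,854.70 at Q = 1846.3.

Q* ≈ 1,846 coils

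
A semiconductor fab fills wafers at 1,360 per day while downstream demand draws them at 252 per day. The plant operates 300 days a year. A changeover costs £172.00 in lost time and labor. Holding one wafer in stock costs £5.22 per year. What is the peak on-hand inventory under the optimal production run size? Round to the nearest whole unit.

I_max ≈ 2,015 wafers

Annual demand D = 252 × 300 = 75,600.
Production build-up factor (1 − d/p) = 1 − 252/1,360 = 0.8147.
Q* = √(2DS / (H(1 − d/p))) = √(2 × 75,600 × 172 / (5.22 × 0.8147)).
= √(26,006,400 / 4.2528) ≈ 2472.888.
Maximum inventory = Q*(1 − d/p) = 2472.888 × 0.8147 ≈ 2014.676.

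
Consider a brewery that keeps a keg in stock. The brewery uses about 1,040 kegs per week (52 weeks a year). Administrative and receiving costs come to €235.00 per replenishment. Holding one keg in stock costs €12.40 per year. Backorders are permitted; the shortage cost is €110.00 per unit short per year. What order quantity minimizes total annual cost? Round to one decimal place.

Annual demand D = 1,040 × 52 = 54,080.
With planned backorders, Q* = √(2DS/H) · √((H+B)/B).
√(2DS/H) = √(2 × 54,080 × 235 / 12.4) = 1431.715.
√((H+B)/B) = √((12.4+110)/110) = 1.0549.
Q* ≈ 1510.257.

Q* ≈ 1,510.3 kegs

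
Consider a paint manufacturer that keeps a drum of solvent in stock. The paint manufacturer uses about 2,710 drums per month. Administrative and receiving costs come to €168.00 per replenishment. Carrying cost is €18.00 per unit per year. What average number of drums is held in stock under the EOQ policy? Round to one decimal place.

Annual demand D = 2,710 × 12 = 32,520.
Q* = √(2DS/H) = √(2 × 32,520 × 168 / 18) ≈ 779.13.
Average inventory = Q*/2 ≈ 779.13 / 2 = 389.564.

Average inventory ≈ 389.6 drums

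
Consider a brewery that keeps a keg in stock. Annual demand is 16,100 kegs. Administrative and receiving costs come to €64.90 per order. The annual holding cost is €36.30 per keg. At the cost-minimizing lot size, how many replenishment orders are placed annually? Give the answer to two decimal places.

Q* = √(2DS/H) = √(2 × 16,100 × 64.9 / 36.3) ≈ 239.94.
Orders per year = D / Q* = 16,100 / 239.94 ≈ 67.101.

N ≈ 67.10 orders per year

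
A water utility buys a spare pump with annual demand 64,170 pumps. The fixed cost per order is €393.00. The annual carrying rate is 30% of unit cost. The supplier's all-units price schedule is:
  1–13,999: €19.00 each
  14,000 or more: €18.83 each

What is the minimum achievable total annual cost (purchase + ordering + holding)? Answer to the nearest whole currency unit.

Holding cost per unit per year at price C is H = 0.30·C.
Evaluate total cost at each tier's feasible EOQ or, if the EOQ is below the tier, at the tier's minimum quantity.
EOQ at €19.00 = 2974.7 (feasible in tier 1): TC = 64,170×€19.00 + (64,170/2974.7)×393 + (2974.7/2)×0.30×€19.00 = €1,236,185.66.
EOQ at €18.83 = 2988.1 < 14000, so use break Q=14000: TC = 64,170×€18.83 + (64,170/14000.0)×393 + (14000.0/2)×0.30×€18.83 = €1,249,665.44.
Lowest total cost among the candidates is at Q = 2974.7.

TC* ≈ €1,236,186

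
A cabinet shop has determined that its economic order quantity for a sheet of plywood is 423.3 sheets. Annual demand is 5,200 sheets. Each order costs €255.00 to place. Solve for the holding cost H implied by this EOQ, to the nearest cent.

Squaring Q* = √(2DS/H) gives Q*² = 2DS/H.
From Q* = √(2DS/H): H = 2DS / Q*² = 2 × 5,200 × 255 / 423.3² = 14.8005.

H ≈ €14.80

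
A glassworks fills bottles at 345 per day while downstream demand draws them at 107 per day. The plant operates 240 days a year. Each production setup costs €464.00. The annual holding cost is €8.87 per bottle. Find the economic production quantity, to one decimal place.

Annual demand D = 107 × 240 = 25,680.
Production build-up factor (1 − d/p) = 1 − 107/345 = 0.6899.
Q* = √(2DS / (H(1 − d/p))) = √(2 × 25,680 × 464 / (8.87 × 0.6899)).
= √(23,831,040 / 6.119) ≈ 1973.471.

Q* ≈ 1,973.5 bottles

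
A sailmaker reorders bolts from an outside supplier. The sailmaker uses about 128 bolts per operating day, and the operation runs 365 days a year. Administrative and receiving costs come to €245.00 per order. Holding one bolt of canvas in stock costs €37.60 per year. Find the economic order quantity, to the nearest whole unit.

Q* ≈ 780 bolts

Annual demand D = 128 × 365 = 46,720.
EOQ = √(2DS / H) = √(2 × 46,720 × 245 / 37.6).
= √(22,892,800 / 37.6) = √608,851.0638 ≈ 780.289.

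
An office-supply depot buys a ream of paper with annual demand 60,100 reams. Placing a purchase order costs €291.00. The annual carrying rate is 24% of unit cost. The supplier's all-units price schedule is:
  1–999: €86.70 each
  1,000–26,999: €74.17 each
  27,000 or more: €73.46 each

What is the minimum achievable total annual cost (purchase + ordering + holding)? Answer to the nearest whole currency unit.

TC* ≈ €4,482,570

Holding cost per unit per year at price C is H = 0.24·C.
For each price level, check whether its EOQ is feasible; otherwise the best quantity at that price is the breakpoint.
Tier 1 (€86.70): EOQ = 1296.5 exceeds tier's upper bound 999, so this tier is dominated.
EOQ at €74.17 = 1401.8 (feasible in tier 2): TC = 60,100×€74.17 + (60,100/1401.8)×291 + (1401.8/2)×0.24×€74.17 = €4,482,569.75.
EOQ at €73.46 = 1408.5 < 27000, so use break Q=27000: TC = 60,100×€73.46 + (60,100/27000.0)×291 + (27000.0/2)×0.24×€73.46 = €4,653,604.14.
Lowest total cost among the candidates is at Q = 1401.8.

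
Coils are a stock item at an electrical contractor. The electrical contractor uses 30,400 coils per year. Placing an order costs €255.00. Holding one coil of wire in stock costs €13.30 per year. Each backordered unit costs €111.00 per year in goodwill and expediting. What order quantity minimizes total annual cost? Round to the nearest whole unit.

Q* ≈ 1,143 coils

With planned backorders, Q* = √(2DS/H) · √((H+B)/B).
√(2DS/H) = √(2 × 30,400 × 255 / 13.3) = 1079.682.
√((H+B)/B) = √((13.3+111)/111) = 1.0582.
Q* ≈ 1142.537.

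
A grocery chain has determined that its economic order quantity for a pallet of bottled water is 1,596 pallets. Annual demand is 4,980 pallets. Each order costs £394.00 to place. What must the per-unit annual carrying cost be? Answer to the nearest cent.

H ≈ £1.54

Invert the EOQ relation Q*² = 2DS/H.
From Q* = √(2DS/H): H = 2DS / Q*² = 2 × 4,980 × 394 / 1,596² = 1.5406.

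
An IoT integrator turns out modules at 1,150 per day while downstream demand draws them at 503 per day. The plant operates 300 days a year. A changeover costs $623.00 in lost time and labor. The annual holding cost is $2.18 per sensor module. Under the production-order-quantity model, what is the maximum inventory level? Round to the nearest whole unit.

Annual demand D = 503 × 300 = 150,900.
Production build-up factor (1 − d/p) = 1 − 503/1,150 = 0.5626.
Q* = √(2DS / (H(1 − d/p))) = √(2 × 150,900 × 623 / (2.18 × 0.5626)).
= √(188,021,400 / 1.2265) ≈ 12381.469.
Maximum inventory = Q*(1 − d/p) = 12381.469 × 0.5626 ≈ 6965.922.

I_max ≈ 6,966 modules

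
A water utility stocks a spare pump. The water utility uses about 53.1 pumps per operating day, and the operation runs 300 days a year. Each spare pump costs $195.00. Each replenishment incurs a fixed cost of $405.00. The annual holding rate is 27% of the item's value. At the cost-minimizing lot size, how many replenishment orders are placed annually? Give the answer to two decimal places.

N ≈ 32.18 orders per year

Annual demand D = 53.1 × 300 = 15,930.
Holding cost H = 0.27 × $195.00 = $52.6500 per unit per year.
EOQ = √(2DS/H) = √(2 × 15,930 × 405 / 52.65) ≈ 495.05.
Orders per year = D / Q* = 15,930 / 495.05 ≈ 32.178.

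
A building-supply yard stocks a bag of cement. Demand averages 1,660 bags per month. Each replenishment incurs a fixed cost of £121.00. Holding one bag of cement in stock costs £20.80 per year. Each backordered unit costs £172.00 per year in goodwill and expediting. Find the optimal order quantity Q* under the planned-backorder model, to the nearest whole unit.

Annual demand D = 1,660 × 12 = 19,920.
With planned backorders, Q* = √(2DS/H) · √((H+B)/B).
√(2DS/H) = √(2 × 19,920 × 121 / 20.8) = 481.416.
√((H+B)/B) = √((20.8+172)/172) = 1.0587.
Q* ≈ 509.695.

Q* ≈ 510 bags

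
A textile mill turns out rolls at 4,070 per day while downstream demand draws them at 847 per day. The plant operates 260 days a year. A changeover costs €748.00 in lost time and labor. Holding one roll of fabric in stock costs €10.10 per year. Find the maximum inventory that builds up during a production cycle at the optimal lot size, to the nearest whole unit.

Annual demand D = 847 × 260 = 220,220.
Production build-up factor (1 − d/p) = 1 − 847/4,070 = 0.7919.
Q* = √(2DS / (H(1 − d/p))) = √(2 × 220,220 × 748 / (10.1 × 0.7919)).
= √(329,449,120 / 7.9981) ≈ 6418.012.
Maximum inventory = Q*(1 − d/p) = 6418.012 × 0.7919 ≈ 5082.372.

I_max ≈ 5,082 rolls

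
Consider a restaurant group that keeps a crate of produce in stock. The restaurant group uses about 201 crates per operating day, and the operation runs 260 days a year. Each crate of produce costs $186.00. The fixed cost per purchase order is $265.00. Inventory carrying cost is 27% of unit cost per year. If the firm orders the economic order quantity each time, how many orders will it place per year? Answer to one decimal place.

Annual demand D = 201 × 260 = 52,260.
Holding cost H = 0.27 × $186.00 = $50.2200 per unit per year.
EOQ = √(2DS/H) = √(2 × 52,260 × 265 / 50.22) ≈ 742.65.
Orders per year = D / Q* = 52,260 / 742.65 ≈ 70.370.

N ≈ 70.4 orders per year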